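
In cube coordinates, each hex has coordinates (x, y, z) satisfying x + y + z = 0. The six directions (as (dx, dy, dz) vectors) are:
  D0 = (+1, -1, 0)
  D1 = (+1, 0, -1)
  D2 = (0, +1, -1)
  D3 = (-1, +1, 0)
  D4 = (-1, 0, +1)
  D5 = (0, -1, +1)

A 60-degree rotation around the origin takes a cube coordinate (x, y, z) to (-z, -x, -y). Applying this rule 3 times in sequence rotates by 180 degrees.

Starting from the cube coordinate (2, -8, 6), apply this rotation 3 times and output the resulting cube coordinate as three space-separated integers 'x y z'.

Start: (2, -8, 6)
Step 1: (2, -8, 6) -> (-(6), -(2), -(-8)) = (-6, -2, 8)
Step 2: (-6, -2, 8) -> (-(8), -(-6), -(-2)) = (-8, 6, 2)
Step 3: (-8, 6, 2) -> (-(2), -(-8), -(6)) = (-2, 8, -6)

Answer: -2 8 -6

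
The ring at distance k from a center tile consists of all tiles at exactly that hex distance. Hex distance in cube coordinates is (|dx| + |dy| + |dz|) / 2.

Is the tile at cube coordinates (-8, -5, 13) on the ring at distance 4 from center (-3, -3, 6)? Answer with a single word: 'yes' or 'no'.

|px - cx| = |-8 - (-3)| = 5
|py - cy| = |-5 - (-3)| = 2
|pz - cz| = |13 - 6| = 7
distance = (5+2+7)/2 = 14/2 = 7
radius = 4; distance != radius -> no

Answer: no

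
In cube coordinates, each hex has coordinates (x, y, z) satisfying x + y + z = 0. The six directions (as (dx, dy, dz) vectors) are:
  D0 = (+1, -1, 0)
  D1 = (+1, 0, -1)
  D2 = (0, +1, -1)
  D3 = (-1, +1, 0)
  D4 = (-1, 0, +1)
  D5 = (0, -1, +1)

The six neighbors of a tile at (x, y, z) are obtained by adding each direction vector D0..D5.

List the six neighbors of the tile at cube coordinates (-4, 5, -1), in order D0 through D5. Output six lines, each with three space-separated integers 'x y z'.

Center: (-4, 5, -1). Add each direction:
  D0: (-4, 5, -1) + (1, -1, 0) = (-3, 4, -1)
  D1: (-4, 5, -1) + (1, 0, -1) = (-3, 5, -2)
  D2: (-4, 5, -1) + (0, 1, -1) = (-4, 6, -2)
  D3: (-4, 5, -1) + (-1, 1, 0) = (-5, 6, -1)
  D4: (-4, 5, -1) + (-1, 0, 1) = (-5, 5, 0)
  D5: (-4, 5, -1) + (0, -1, 1) = (-4, 4, 0)

Answer: -3 4 -1
-3 5 -2
-4 6 -2
-5 6 -1
-5 5 0
-4 4 0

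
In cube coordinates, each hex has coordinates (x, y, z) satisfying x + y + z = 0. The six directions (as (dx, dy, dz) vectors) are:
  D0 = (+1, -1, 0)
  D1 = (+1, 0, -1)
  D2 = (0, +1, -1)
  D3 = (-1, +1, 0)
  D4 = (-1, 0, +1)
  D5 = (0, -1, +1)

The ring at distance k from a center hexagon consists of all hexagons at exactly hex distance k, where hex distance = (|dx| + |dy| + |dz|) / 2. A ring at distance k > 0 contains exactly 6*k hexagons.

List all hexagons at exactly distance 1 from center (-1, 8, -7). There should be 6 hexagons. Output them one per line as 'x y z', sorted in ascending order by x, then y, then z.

Answer: -2 8 -6
-2 9 -7
-1 7 -6
-1 9 -8
0 7 -7
0 8 -8

Derivation:
Walk ring at distance 1 from (-1, 8, -7):
Start at center + D4*1 = (-2, 8, -6)
  hex 0: (-2, 8, -6)
  hex 1: (-1, 7, -6)
  hex 2: (0, 7, -7)
  hex 3: (0, 8, -8)
  hex 4: (-1, 9, -8)
  hex 5: (-2, 9, -7)
Sorted: 6 hexes.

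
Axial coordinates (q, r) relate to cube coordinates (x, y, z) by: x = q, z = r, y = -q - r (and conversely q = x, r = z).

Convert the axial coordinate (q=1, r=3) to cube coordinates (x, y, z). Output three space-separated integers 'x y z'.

Answer: 1 -4 3

Derivation:
x = q = 1
z = r = 3
y = -x - z = -(1) - (3) = -4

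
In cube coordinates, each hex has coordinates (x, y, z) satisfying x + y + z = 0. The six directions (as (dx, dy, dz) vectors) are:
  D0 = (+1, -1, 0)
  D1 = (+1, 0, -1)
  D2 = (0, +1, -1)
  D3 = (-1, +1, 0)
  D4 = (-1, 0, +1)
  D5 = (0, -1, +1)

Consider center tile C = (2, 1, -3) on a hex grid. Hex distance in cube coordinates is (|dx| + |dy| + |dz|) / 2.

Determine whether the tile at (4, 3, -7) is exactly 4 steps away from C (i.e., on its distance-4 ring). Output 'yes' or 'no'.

|px - cx| = |4 - 2| = 2
|py - cy| = |3 - 1| = 2
|pz - cz| = |-7 - (-3)| = 4
distance = (2+2+4)/2 = 8/2 = 4
radius = 4; distance == radius -> yes

Answer: yes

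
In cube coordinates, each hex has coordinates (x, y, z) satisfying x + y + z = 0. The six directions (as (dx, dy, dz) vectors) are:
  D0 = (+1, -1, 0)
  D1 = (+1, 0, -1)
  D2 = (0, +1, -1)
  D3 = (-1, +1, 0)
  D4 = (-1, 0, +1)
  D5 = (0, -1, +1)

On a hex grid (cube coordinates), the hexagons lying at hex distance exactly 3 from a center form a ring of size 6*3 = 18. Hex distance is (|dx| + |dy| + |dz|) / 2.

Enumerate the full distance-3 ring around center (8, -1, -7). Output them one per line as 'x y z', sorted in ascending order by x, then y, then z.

Answer: 5 -1 -4
5 0 -5
5 1 -6
5 2 -7
6 -2 -4
6 2 -8
7 -3 -4
7 2 -9
8 -4 -4
8 2 -10
9 -4 -5
9 1 -10
10 -4 -6
10 0 -10
11 -4 -7
11 -3 -8
11 -2 -9
11 -1 -10

Derivation:
Walk ring at distance 3 from (8, -1, -7):
Start at center + D4*3 = (5, -1, -4)
  hex 0: (5, -1, -4)
  hex 1: (6, -2, -4)
  hex 2: (7, -3, -4)
  hex 3: (8, -4, -4)
  hex 4: (9, -4, -5)
  hex 5: (10, -4, -6)
  hex 6: (11, -4, -7)
  hex 7: (11, -3, -8)
  hex 8: (11, -2, -9)
  hex 9: (11, -1, -10)
  hex 10: (10, 0, -10)
  hex 11: (9, 1, -10)
  hex 12: (8, 2, -10)
  hex 13: (7, 2, -9)
  hex 14: (6, 2, -8)
  hex 15: (5, 2, -7)
  hex 16: (5, 1, -6)
  hex 17: (5, 0, -5)
Sorted: 18 hexes.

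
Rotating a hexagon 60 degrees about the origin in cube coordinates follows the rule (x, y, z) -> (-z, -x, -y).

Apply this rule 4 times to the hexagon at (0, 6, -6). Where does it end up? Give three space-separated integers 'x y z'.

Answer: -6 0 6

Derivation:
Start: (0, 6, -6)
Step 1: (0, 6, -6) -> (-(-6), -(0), -(6)) = (6, 0, -6)
Step 2: (6, 0, -6) -> (-(-6), -(6), -(0)) = (6, -6, 0)
Step 3: (6, -6, 0) -> (-(0), -(6), -(-6)) = (0, -6, 6)
Step 4: (0, -6, 6) -> (-(6), -(0), -(-6)) = (-6, 0, 6)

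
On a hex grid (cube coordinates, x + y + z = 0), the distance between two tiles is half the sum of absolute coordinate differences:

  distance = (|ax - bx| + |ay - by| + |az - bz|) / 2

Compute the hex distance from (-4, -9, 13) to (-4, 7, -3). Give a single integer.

Answer: 16

Derivation:
|ax - bx| = |-4 - (-4)| = 0
|ay - by| = |-9 - 7| = 16
|az - bz| = |13 - (-3)| = 16
distance = (0 + 16 + 16) / 2 = 32 / 2 = 16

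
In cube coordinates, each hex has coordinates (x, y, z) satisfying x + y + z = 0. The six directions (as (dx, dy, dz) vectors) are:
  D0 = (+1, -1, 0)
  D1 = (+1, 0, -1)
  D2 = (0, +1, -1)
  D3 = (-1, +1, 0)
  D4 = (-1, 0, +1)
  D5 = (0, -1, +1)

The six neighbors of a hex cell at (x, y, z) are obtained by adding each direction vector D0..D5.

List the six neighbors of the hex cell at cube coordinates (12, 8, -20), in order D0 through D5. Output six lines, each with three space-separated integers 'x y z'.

Center: (12, 8, -20). Add each direction:
  D0: (12, 8, -20) + (1, -1, 0) = (13, 7, -20)
  D1: (12, 8, -20) + (1, 0, -1) = (13, 8, -21)
  D2: (12, 8, -20) + (0, 1, -1) = (12, 9, -21)
  D3: (12, 8, -20) + (-1, 1, 0) = (11, 9, -20)
  D4: (12, 8, -20) + (-1, 0, 1) = (11, 8, -19)
  D5: (12, 8, -20) + (0, -1, 1) = (12, 7, -19)

Answer: 13 7 -20
13 8 -21
12 9 -21
11 9 -20
11 8 -19
12 7 -19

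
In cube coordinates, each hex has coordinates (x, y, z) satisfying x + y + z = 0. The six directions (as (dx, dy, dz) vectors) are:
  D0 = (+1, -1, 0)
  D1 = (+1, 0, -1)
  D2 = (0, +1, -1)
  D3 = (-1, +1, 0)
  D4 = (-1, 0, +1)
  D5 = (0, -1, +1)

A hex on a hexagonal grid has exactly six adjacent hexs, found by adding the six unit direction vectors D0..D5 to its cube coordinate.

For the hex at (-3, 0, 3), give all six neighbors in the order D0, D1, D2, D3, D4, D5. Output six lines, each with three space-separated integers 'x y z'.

Center: (-3, 0, 3). Add each direction:
  D0: (-3, 0, 3) + (1, -1, 0) = (-2, -1, 3)
  D1: (-3, 0, 3) + (1, 0, -1) = (-2, 0, 2)
  D2: (-3, 0, 3) + (0, 1, -1) = (-3, 1, 2)
  D3: (-3, 0, 3) + (-1, 1, 0) = (-4, 1, 3)
  D4: (-3, 0, 3) + (-1, 0, 1) = (-4, 0, 4)
  D5: (-3, 0, 3) + (0, -1, 1) = (-3, -1, 4)

Answer: -2 -1 3
-2 0 2
-3 1 2
-4 1 3
-4 0 4
-3 -1 4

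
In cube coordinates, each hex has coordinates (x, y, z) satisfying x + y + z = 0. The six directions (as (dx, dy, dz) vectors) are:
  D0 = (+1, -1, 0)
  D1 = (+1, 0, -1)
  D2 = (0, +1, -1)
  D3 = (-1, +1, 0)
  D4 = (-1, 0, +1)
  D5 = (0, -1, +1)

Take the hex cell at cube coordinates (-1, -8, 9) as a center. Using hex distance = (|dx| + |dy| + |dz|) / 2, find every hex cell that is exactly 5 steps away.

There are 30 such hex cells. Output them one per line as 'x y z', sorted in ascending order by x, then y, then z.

Walk ring at distance 5 from (-1, -8, 9):
Start at center + D4*5 = (-6, -8, 14)
  hex 0: (-6, -8, 14)
  hex 1: (-5, -9, 14)
  hex 2: (-4, -10, 14)
  hex 3: (-3, -11, 14)
  hex 4: (-2, -12, 14)
  hex 5: (-1, -13, 14)
  hex 6: (0, -13, 13)
  hex 7: (1, -13, 12)
  hex 8: (2, -13, 11)
  hex 9: (3, -13, 10)
  hex 10: (4, -13, 9)
  hex 11: (4, -12, 8)
  hex 12: (4, -11, 7)
  hex 13: (4, -10, 6)
  hex 14: (4, -9, 5)
  hex 15: (4, -8, 4)
  hex 16: (3, -7, 4)
  hex 17: (2, -6, 4)
  hex 18: (1, -5, 4)
  hex 19: (0, -4, 4)
  hex 20: (-1, -3, 4)
  hex 21: (-2, -3, 5)
  hex 22: (-3, -3, 6)
  hex 23: (-4, -3, 7)
  hex 24: (-5, -3, 8)
  hex 25: (-6, -3, 9)
  hex 26: (-6, -4, 10)
  hex 27: (-6, -5, 11)
  hex 28: (-6, -6, 12)
  hex 29: (-6, -7, 13)
Sorted: 30 hexes.

Answer: -6 -8 14
-6 -7 13
-6 -6 12
-6 -5 11
-6 -4 10
-6 -3 9
-5 -9 14
-5 -3 8
-4 -10 14
-4 -3 7
-3 -11 14
-3 -3 6
-2 -12 14
-2 -3 5
-1 -13 14
-1 -3 4
0 -13 13
0 -4 4
1 -13 12
1 -5 4
2 -13 11
2 -6 4
3 -13 10
3 -7 4
4 -13 9
4 -12 8
4 -11 7
4 -10 6
4 -9 5
4 -8 4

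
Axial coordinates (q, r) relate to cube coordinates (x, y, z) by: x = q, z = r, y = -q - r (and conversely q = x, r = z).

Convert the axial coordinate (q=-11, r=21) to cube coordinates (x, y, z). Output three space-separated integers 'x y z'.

x = q = -11
z = r = 21
y = -x - z = -(-11) - (21) = -10

Answer: -11 -10 21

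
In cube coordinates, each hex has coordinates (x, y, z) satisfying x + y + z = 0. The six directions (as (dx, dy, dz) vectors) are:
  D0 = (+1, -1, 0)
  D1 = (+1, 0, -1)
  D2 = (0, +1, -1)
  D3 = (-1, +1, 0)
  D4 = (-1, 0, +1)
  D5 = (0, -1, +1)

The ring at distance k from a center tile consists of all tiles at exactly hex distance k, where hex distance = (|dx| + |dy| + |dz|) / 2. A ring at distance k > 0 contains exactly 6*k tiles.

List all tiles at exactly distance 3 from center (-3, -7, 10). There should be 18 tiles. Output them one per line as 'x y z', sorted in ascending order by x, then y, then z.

Answer: -6 -7 13
-6 -6 12
-6 -5 11
-6 -4 10
-5 -8 13
-5 -4 9
-4 -9 13
-4 -4 8
-3 -10 13
-3 -4 7
-2 -10 12
-2 -5 7
-1 -10 11
-1 -6 7
0 -10 10
0 -9 9
0 -8 8
0 -7 7

Derivation:
Walk ring at distance 3 from (-3, -7, 10):
Start at center + D4*3 = (-6, -7, 13)
  hex 0: (-6, -7, 13)
  hex 1: (-5, -8, 13)
  hex 2: (-4, -9, 13)
  hex 3: (-3, -10, 13)
  hex 4: (-2, -10, 12)
  hex 5: (-1, -10, 11)
  hex 6: (0, -10, 10)
  hex 7: (0, -9, 9)
  hex 8: (0, -8, 8)
  hex 9: (0, -7, 7)
  hex 10: (-1, -6, 7)
  hex 11: (-2, -5, 7)
  hex 12: (-3, -4, 7)
  hex 13: (-4, -4, 8)
  hex 14: (-5, -4, 9)
  hex 15: (-6, -4, 10)
  hex 16: (-6, -5, 11)
  hex 17: (-6, -6, 12)
Sorted: 18 hexes.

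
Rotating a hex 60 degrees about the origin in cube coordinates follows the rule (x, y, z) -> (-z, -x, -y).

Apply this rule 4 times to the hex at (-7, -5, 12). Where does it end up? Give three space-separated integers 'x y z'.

Start: (-7, -5, 12)
Step 1: (-7, -5, 12) -> (-(12), -(-7), -(-5)) = (-12, 7, 5)
Step 2: (-12, 7, 5) -> (-(5), -(-12), -(7)) = (-5, 12, -7)
Step 3: (-5, 12, -7) -> (-(-7), -(-5), -(12)) = (7, 5, -12)
Step 4: (7, 5, -12) -> (-(-12), -(7), -(5)) = (12, -7, -5)

Answer: 12 -7 -5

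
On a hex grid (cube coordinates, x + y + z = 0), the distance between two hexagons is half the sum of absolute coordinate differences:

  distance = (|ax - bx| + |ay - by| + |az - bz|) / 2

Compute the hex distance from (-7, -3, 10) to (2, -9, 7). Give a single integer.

Answer: 9

Derivation:
|ax - bx| = |-7 - 2| = 9
|ay - by| = |-3 - (-9)| = 6
|az - bz| = |10 - 7| = 3
distance = (9 + 6 + 3) / 2 = 18 / 2 = 9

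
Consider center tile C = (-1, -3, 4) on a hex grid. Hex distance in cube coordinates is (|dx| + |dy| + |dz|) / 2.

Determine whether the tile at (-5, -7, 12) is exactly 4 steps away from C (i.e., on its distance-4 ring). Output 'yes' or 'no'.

|px - cx| = |-5 - (-1)| = 4
|py - cy| = |-7 - (-3)| = 4
|pz - cz| = |12 - 4| = 8
distance = (4+4+8)/2 = 16/2 = 8
radius = 4; distance != radius -> no

Answer: no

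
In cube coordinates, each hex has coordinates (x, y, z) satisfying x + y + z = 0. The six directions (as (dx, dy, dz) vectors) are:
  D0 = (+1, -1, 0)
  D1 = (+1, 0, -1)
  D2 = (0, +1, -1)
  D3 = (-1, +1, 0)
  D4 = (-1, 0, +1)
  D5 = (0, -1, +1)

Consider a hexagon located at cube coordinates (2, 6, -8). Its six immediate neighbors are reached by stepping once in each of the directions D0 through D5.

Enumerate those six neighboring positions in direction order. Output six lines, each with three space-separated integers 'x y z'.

Answer: 3 5 -8
3 6 -9
2 7 -9
1 7 -8
1 6 -7
2 5 -7

Derivation:
Center: (2, 6, -8). Add each direction:
  D0: (2, 6, -8) + (1, -1, 0) = (3, 5, -8)
  D1: (2, 6, -8) + (1, 0, -1) = (3, 6, -9)
  D2: (2, 6, -8) + (0, 1, -1) = (2, 7, -9)
  D3: (2, 6, -8) + (-1, 1, 0) = (1, 7, -8)
  D4: (2, 6, -8) + (-1, 0, 1) = (1, 6, -7)
  D5: (2, 6, -8) + (0, -1, 1) = (2, 5, -7)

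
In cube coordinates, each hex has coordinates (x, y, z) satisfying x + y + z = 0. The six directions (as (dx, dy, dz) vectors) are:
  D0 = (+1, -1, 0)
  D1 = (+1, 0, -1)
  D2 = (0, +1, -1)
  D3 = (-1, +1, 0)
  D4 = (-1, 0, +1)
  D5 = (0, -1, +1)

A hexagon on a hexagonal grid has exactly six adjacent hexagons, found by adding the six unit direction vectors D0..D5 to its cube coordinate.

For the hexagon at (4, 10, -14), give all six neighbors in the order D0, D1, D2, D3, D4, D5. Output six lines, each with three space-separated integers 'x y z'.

Answer: 5 9 -14
5 10 -15
4 11 -15
3 11 -14
3 10 -13
4 9 -13

Derivation:
Center: (4, 10, -14). Add each direction:
  D0: (4, 10, -14) + (1, -1, 0) = (5, 9, -14)
  D1: (4, 10, -14) + (1, 0, -1) = (5, 10, -15)
  D2: (4, 10, -14) + (0, 1, -1) = (4, 11, -15)
  D3: (4, 10, -14) + (-1, 1, 0) = (3, 11, -14)
  D4: (4, 10, -14) + (-1, 0, 1) = (3, 10, -13)
  D5: (4, 10, -14) + (0, -1, 1) = (4, 9, -13)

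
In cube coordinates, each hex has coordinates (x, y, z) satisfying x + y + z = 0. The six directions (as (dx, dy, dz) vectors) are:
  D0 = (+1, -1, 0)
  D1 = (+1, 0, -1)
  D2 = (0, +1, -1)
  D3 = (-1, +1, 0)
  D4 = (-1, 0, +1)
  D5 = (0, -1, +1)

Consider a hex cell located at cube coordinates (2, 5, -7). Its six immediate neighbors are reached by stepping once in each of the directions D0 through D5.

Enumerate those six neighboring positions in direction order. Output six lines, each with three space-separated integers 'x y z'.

Center: (2, 5, -7). Add each direction:
  D0: (2, 5, -7) + (1, -1, 0) = (3, 4, -7)
  D1: (2, 5, -7) + (1, 0, -1) = (3, 5, -8)
  D2: (2, 5, -7) + (0, 1, -1) = (2, 6, -8)
  D3: (2, 5, -7) + (-1, 1, 0) = (1, 6, -7)
  D4: (2, 5, -7) + (-1, 0, 1) = (1, 5, -6)
  D5: (2, 5, -7) + (0, -1, 1) = (2, 4, -6)

Answer: 3 4 -7
3 5 -8
2 6 -8
1 6 -7
1 5 -6
2 4 -6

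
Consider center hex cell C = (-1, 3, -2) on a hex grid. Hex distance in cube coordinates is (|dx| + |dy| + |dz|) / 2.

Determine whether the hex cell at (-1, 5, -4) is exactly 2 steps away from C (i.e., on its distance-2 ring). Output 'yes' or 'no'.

Answer: yes

Derivation:
|px - cx| = |-1 - (-1)| = 0
|py - cy| = |5 - 3| = 2
|pz - cz| = |-4 - (-2)| = 2
distance = (0+2+2)/2 = 4/2 = 2
radius = 2; distance == radius -> yes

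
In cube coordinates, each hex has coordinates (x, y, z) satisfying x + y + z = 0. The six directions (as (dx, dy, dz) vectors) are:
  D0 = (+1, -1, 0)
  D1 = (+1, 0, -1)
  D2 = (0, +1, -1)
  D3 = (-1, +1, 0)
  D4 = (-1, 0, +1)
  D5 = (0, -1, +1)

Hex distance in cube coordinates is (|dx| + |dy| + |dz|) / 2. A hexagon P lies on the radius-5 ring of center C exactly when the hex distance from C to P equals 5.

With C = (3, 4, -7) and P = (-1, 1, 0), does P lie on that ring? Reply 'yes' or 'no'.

Answer: no

Derivation:
|px - cx| = |-1 - 3| = 4
|py - cy| = |1 - 4| = 3
|pz - cz| = |0 - (-7)| = 7
distance = (4+3+7)/2 = 14/2 = 7
radius = 5; distance != radius -> no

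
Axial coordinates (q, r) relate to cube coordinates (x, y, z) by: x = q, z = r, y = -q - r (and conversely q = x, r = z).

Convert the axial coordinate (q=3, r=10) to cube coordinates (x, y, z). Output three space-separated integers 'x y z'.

x = q = 3
z = r = 10
y = -x - z = -(3) - (10) = -13

Answer: 3 -13 10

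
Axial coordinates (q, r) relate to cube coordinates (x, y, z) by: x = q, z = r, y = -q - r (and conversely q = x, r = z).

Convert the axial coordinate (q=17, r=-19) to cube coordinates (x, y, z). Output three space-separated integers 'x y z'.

x = q = 17
z = r = -19
y = -x - z = -(17) - (-19) = 2

Answer: 17 2 -19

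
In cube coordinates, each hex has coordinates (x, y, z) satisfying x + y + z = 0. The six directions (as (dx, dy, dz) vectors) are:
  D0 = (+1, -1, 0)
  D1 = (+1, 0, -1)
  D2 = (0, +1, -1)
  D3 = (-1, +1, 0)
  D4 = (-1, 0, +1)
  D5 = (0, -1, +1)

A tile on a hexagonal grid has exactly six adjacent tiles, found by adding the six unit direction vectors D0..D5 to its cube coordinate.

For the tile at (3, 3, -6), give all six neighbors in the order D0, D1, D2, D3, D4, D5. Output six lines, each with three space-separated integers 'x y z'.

Center: (3, 3, -6). Add each direction:
  D0: (3, 3, -6) + (1, -1, 0) = (4, 2, -6)
  D1: (3, 3, -6) + (1, 0, -1) = (4, 3, -7)
  D2: (3, 3, -6) + (0, 1, -1) = (3, 4, -7)
  D3: (3, 3, -6) + (-1, 1, 0) = (2, 4, -6)
  D4: (3, 3, -6) + (-1, 0, 1) = (2, 3, -5)
  D5: (3, 3, -6) + (0, -1, 1) = (3, 2, -5)

Answer: 4 2 -6
4 3 -7
3 4 -7
2 4 -6
2 3 -5
3 2 -5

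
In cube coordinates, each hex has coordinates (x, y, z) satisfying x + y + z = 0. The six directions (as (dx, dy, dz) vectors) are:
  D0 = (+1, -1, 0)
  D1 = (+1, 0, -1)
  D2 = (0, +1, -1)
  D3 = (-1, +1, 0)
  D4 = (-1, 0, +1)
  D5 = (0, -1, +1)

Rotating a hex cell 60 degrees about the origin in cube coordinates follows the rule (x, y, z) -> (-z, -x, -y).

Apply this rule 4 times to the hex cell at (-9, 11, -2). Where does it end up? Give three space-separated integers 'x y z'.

Answer: -2 -9 11

Derivation:
Start: (-9, 11, -2)
Step 1: (-9, 11, -2) -> (-(-2), -(-9), -(11)) = (2, 9, -11)
Step 2: (2, 9, -11) -> (-(-11), -(2), -(9)) = (11, -2, -9)
Step 3: (11, -2, -9) -> (-(-9), -(11), -(-2)) = (9, -11, 2)
Step 4: (9, -11, 2) -> (-(2), -(9), -(-11)) = (-2, -9, 11)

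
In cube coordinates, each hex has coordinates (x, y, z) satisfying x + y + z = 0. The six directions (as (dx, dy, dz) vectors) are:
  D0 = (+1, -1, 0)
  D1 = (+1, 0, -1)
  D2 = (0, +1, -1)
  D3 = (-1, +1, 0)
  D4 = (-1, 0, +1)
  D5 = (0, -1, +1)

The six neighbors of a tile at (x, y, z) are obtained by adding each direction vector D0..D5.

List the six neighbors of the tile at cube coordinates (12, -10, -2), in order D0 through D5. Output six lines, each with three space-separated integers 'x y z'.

Center: (12, -10, -2). Add each direction:
  D0: (12, -10, -2) + (1, -1, 0) = (13, -11, -2)
  D1: (12, -10, -2) + (1, 0, -1) = (13, -10, -3)
  D2: (12, -10, -2) + (0, 1, -1) = (12, -9, -3)
  D3: (12, -10, -2) + (-1, 1, 0) = (11, -9, -2)
  D4: (12, -10, -2) + (-1, 0, 1) = (11, -10, -1)
  D5: (12, -10, -2) + (0, -1, 1) = (12, -11, -1)

Answer: 13 -11 -2
13 -10 -3
12 -9 -3
11 -9 -2
11 -10 -1
12 -11 -1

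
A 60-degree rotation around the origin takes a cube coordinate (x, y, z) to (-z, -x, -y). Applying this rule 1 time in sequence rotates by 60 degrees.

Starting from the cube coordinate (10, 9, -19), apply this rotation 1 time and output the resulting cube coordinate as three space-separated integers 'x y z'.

Start: (10, 9, -19)
Step 1: (10, 9, -19) -> (-(-19), -(10), -(9)) = (19, -10, -9)

Answer: 19 -10 -9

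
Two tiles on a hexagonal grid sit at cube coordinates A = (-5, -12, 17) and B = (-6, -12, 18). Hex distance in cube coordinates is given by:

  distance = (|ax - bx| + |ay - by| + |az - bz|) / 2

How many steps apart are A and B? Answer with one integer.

|ax - bx| = |-5 - (-6)| = 1
|ay - by| = |-12 - (-12)| = 0
|az - bz| = |17 - 18| = 1
distance = (1 + 0 + 1) / 2 = 2 / 2 = 1

Answer: 1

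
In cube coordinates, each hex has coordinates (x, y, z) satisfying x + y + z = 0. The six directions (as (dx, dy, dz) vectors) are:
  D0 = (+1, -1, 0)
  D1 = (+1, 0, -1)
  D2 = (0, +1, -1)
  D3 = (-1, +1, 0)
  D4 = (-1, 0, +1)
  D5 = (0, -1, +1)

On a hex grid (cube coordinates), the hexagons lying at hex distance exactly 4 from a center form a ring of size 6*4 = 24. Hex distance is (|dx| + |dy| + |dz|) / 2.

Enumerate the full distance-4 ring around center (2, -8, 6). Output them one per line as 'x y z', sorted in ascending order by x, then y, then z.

Walk ring at distance 4 from (2, -8, 6):
Start at center + D4*4 = (-2, -8, 10)
  hex 0: (-2, -8, 10)
  hex 1: (-1, -9, 10)
  hex 2: (0, -10, 10)
  hex 3: (1, -11, 10)
  hex 4: (2, -12, 10)
  hex 5: (3, -12, 9)
  hex 6: (4, -12, 8)
  hex 7: (5, -12, 7)
  hex 8: (6, -12, 6)
  hex 9: (6, -11, 5)
  hex 10: (6, -10, 4)
  hex 11: (6, -9, 3)
  hex 12: (6, -8, 2)
  hex 13: (5, -7, 2)
  hex 14: (4, -6, 2)
  hex 15: (3, -5, 2)
  hex 16: (2, -4, 2)
  hex 17: (1, -4, 3)
  hex 18: (0, -4, 4)
  hex 19: (-1, -4, 5)
  hex 20: (-2, -4, 6)
  hex 21: (-2, -5, 7)
  hex 22: (-2, -6, 8)
  hex 23: (-2, -7, 9)
Sorted: 24 hexes.

Answer: -2 -8 10
-2 -7 9
-2 -6 8
-2 -5 7
-2 -4 6
-1 -9 10
-1 -4 5
0 -10 10
0 -4 4
1 -11 10
1 -4 3
2 -12 10
2 -4 2
3 -12 9
3 -5 2
4 -12 8
4 -6 2
5 -12 7
5 -7 2
6 -12 6
6 -11 5
6 -10 4
6 -9 3
6 -8 2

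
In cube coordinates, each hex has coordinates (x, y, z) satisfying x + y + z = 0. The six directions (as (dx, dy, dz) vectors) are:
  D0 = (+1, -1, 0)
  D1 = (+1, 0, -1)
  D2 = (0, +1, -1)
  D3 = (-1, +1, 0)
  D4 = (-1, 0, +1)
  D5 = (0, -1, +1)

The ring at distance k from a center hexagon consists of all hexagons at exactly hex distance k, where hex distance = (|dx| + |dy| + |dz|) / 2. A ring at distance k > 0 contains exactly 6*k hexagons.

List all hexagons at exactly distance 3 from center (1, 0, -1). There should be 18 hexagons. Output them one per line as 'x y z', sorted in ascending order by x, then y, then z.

Walk ring at distance 3 from (1, 0, -1):
Start at center + D4*3 = (-2, 0, 2)
  hex 0: (-2, 0, 2)
  hex 1: (-1, -1, 2)
  hex 2: (0, -2, 2)
  hex 3: (1, -3, 2)
  hex 4: (2, -3, 1)
  hex 5: (3, -3, 0)
  hex 6: (4, -3, -1)
  hex 7: (4, -2, -2)
  hex 8: (4, -1, -3)
  hex 9: (4, 0, -4)
  hex 10: (3, 1, -4)
  hex 11: (2, 2, -4)
  hex 12: (1, 3, -4)
  hex 13: (0, 3, -3)
  hex 14: (-1, 3, -2)
  hex 15: (-2, 3, -1)
  hex 16: (-2, 2, 0)
  hex 17: (-2, 1, 1)
Sorted: 18 hexes.

Answer: -2 0 2
-2 1 1
-2 2 0
-2 3 -1
-1 -1 2
-1 3 -2
0 -2 2
0 3 -3
1 -3 2
1 3 -4
2 -3 1
2 2 -4
3 -3 0
3 1 -4
4 -3 -1
4 -2 -2
4 -1 -3
4 0 -4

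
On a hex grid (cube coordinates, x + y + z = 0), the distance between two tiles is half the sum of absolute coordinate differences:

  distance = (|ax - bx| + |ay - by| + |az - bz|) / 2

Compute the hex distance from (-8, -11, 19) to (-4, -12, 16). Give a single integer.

Answer: 4

Derivation:
|ax - bx| = |-8 - (-4)| = 4
|ay - by| = |-11 - (-12)| = 1
|az - bz| = |19 - 16| = 3
distance = (4 + 1 + 3) / 2 = 8 / 2 = 4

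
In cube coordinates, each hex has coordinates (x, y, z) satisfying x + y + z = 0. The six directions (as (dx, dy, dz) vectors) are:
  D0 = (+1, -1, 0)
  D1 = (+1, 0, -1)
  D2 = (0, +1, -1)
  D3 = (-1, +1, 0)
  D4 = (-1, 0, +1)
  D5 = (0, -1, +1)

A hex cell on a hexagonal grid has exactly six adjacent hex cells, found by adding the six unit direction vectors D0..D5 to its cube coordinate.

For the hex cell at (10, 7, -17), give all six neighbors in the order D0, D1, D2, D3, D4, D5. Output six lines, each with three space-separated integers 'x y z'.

Center: (10, 7, -17). Add each direction:
  D0: (10, 7, -17) + (1, -1, 0) = (11, 6, -17)
  D1: (10, 7, -17) + (1, 0, -1) = (11, 7, -18)
  D2: (10, 7, -17) + (0, 1, -1) = (10, 8, -18)
  D3: (10, 7, -17) + (-1, 1, 0) = (9, 8, -17)
  D4: (10, 7, -17) + (-1, 0, 1) = (9, 7, -16)
  D5: (10, 7, -17) + (0, -1, 1) = (10, 6, -16)

Answer: 11 6 -17
11 7 -18
10 8 -18
9 8 -17
9 7 -16
10 6 -16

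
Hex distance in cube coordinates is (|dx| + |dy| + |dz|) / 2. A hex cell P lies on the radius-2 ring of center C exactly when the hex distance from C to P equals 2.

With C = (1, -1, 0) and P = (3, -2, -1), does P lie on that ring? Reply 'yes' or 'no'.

|px - cx| = |3 - 1| = 2
|py - cy| = |-2 - (-1)| = 1
|pz - cz| = |-1 - 0| = 1
distance = (2+1+1)/2 = 4/2 = 2
radius = 2; distance == radius -> yes

Answer: yes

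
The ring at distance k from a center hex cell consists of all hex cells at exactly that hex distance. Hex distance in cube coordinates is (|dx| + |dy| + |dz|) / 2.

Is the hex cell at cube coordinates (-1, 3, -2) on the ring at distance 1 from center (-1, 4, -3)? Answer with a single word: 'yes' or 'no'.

Answer: yes

Derivation:
|px - cx| = |-1 - (-1)| = 0
|py - cy| = |3 - 4| = 1
|pz - cz| = |-2 - (-3)| = 1
distance = (0+1+1)/2 = 2/2 = 1
radius = 1; distance == radius -> yes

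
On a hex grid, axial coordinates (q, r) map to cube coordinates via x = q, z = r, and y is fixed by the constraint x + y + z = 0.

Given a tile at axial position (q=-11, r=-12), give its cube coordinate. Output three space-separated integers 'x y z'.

Answer: -11 23 -12

Derivation:
x = q = -11
z = r = -12
y = -x - z = -(-11) - (-12) = 23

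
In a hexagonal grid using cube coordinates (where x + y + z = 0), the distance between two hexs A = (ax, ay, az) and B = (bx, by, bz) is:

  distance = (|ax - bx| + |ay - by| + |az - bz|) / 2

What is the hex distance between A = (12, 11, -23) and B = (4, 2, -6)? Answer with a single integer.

Answer: 17

Derivation:
|ax - bx| = |12 - 4| = 8
|ay - by| = |11 - 2| = 9
|az - bz| = |-23 - (-6)| = 17
distance = (8 + 9 + 17) / 2 = 34 / 2 = 17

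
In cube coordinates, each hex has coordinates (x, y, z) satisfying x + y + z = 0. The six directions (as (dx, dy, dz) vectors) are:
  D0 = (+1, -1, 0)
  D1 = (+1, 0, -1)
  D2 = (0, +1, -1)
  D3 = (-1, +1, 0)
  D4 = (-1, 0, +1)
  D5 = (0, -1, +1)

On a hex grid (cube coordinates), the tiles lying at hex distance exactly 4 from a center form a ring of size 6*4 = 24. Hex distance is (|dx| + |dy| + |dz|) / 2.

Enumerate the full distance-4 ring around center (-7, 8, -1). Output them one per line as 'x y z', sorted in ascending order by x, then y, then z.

Answer: -11 8 3
-11 9 2
-11 10 1
-11 11 0
-11 12 -1
-10 7 3
-10 12 -2
-9 6 3
-9 12 -3
-8 5 3
-8 12 -4
-7 4 3
-7 12 -5
-6 4 2
-6 11 -5
-5 4 1
-5 10 -5
-4 4 0
-4 9 -5
-3 4 -1
-3 5 -2
-3 6 -3
-3 7 -4
-3 8 -5

Derivation:
Walk ring at distance 4 from (-7, 8, -1):
Start at center + D4*4 = (-11, 8, 3)
  hex 0: (-11, 8, 3)
  hex 1: (-10, 7, 3)
  hex 2: (-9, 6, 3)
  hex 3: (-8, 5, 3)
  hex 4: (-7, 4, 3)
  hex 5: (-6, 4, 2)
  hex 6: (-5, 4, 1)
  hex 7: (-4, 4, 0)
  hex 8: (-3, 4, -1)
  hex 9: (-3, 5, -2)
  hex 10: (-3, 6, -3)
  hex 11: (-3, 7, -4)
  hex 12: (-3, 8, -5)
  hex 13: (-4, 9, -5)
  hex 14: (-5, 10, -5)
  hex 15: (-6, 11, -5)
  hex 16: (-7, 12, -5)
  hex 17: (-8, 12, -4)
  hex 18: (-9, 12, -3)
  hex 19: (-10, 12, -2)
  hex 20: (-11, 12, -1)
  hex 21: (-11, 11, 0)
  hex 22: (-11, 10, 1)
  hex 23: (-11, 9, 2)
Sorted: 24 hexes.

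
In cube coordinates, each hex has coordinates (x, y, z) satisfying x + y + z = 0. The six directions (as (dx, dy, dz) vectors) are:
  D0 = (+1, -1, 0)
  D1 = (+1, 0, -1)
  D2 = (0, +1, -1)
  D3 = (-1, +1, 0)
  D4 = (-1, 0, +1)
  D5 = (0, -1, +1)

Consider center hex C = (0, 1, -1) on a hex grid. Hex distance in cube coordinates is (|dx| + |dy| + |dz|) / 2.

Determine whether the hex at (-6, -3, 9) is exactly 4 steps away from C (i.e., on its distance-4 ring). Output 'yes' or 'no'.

Answer: no

Derivation:
|px - cx| = |-6 - 0| = 6
|py - cy| = |-3 - 1| = 4
|pz - cz| = |9 - (-1)| = 10
distance = (6+4+10)/2 = 20/2 = 10
radius = 4; distance != radius -> no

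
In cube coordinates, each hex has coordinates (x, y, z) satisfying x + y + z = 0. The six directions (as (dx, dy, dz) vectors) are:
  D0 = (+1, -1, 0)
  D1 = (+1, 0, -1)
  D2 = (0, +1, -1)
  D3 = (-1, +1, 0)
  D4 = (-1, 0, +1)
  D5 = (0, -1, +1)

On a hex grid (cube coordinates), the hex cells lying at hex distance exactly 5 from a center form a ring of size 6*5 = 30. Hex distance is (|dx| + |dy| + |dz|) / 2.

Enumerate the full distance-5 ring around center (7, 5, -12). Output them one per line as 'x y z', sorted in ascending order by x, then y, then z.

Answer: 2 5 -7
2 6 -8
2 7 -9
2 8 -10
2 9 -11
2 10 -12
3 4 -7
3 10 -13
4 3 -7
4 10 -14
5 2 -7
5 10 -15
6 1 -7
6 10 -16
7 0 -7
7 10 -17
8 0 -8
8 9 -17
9 0 -9
9 8 -17
10 0 -10
10 7 -17
11 0 -11
11 6 -17
12 0 -12
12 1 -13
12 2 -14
12 3 -15
12 4 -16
12 5 -17

Derivation:
Walk ring at distance 5 from (7, 5, -12):
Start at center + D4*5 = (2, 5, -7)
  hex 0: (2, 5, -7)
  hex 1: (3, 4, -7)
  hex 2: (4, 3, -7)
  hex 3: (5, 2, -7)
  hex 4: (6, 1, -7)
  hex 5: (7, 0, -7)
  hex 6: (8, 0, -8)
  hex 7: (9, 0, -9)
  hex 8: (10, 0, -10)
  hex 9: (11, 0, -11)
  hex 10: (12, 0, -12)
  hex 11: (12, 1, -13)
  hex 12: (12, 2, -14)
  hex 13: (12, 3, -15)
  hex 14: (12, 4, -16)
  hex 15: (12, 5, -17)
  hex 16: (11, 6, -17)
  hex 17: (10, 7, -17)
  hex 18: (9, 8, -17)
  hex 19: (8, 9, -17)
  hex 20: (7, 10, -17)
  hex 21: (6, 10, -16)
  hex 22: (5, 10, -15)
  hex 23: (4, 10, -14)
  hex 24: (3, 10, -13)
  hex 25: (2, 10, -12)
  hex 26: (2, 9, -11)
  hex 27: (2, 8, -10)
  hex 28: (2, 7, -9)
  hex 29: (2, 6, -8)
Sorted: 30 hexes.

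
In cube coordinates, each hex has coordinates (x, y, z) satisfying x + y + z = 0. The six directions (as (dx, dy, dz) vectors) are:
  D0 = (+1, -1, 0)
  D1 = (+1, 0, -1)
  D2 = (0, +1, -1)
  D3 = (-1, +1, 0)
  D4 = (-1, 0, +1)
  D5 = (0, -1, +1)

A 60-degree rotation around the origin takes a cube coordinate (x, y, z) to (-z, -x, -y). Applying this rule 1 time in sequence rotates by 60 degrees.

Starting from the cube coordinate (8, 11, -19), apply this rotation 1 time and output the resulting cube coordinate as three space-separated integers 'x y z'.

Answer: 19 -8 -11

Derivation:
Start: (8, 11, -19)
Step 1: (8, 11, -19) -> (-(-19), -(8), -(11)) = (19, -8, -11)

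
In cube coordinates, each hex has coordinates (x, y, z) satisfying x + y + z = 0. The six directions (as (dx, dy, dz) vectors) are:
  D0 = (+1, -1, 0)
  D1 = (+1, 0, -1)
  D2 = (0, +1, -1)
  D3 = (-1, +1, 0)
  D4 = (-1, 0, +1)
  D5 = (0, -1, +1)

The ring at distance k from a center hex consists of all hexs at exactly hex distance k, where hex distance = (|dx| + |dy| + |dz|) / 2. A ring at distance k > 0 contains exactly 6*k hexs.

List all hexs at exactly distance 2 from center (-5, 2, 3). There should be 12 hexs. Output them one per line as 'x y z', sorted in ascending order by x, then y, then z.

Answer: -7 2 5
-7 3 4
-7 4 3
-6 1 5
-6 4 2
-5 0 5
-5 4 1
-4 0 4
-4 3 1
-3 0 3
-3 1 2
-3 2 1

Derivation:
Walk ring at distance 2 from (-5, 2, 3):
Start at center + D4*2 = (-7, 2, 5)
  hex 0: (-7, 2, 5)
  hex 1: (-6, 1, 5)
  hex 2: (-5, 0, 5)
  hex 3: (-4, 0, 4)
  hex 4: (-3, 0, 3)
  hex 5: (-3, 1, 2)
  hex 6: (-3, 2, 1)
  hex 7: (-4, 3, 1)
  hex 8: (-5, 4, 1)
  hex 9: (-6, 4, 2)
  hex 10: (-7, 4, 3)
  hex 11: (-7, 3, 4)
Sorted: 12 hexes.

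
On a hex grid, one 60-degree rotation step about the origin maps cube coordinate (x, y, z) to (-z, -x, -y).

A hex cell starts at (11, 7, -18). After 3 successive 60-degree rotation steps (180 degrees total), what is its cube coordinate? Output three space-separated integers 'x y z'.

Start: (11, 7, -18)
Step 1: (11, 7, -18) -> (-(-18), -(11), -(7)) = (18, -11, -7)
Step 2: (18, -11, -7) -> (-(-7), -(18), -(-11)) = (7, -18, 11)
Step 3: (7, -18, 11) -> (-(11), -(7), -(-18)) = (-11, -7, 18)

Answer: -11 -7 18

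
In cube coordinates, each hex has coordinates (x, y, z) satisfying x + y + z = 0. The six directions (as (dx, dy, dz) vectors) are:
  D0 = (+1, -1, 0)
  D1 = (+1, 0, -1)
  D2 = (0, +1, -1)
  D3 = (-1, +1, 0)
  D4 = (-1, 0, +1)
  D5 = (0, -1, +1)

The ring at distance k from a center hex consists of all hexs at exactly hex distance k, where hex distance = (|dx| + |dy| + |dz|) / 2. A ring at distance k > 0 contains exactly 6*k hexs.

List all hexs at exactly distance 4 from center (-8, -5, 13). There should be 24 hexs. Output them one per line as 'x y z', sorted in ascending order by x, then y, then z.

Answer: -12 -5 17
-12 -4 16
-12 -3 15
-12 -2 14
-12 -1 13
-11 -6 17
-11 -1 12
-10 -7 17
-10 -1 11
-9 -8 17
-9 -1 10
-8 -9 17
-8 -1 9
-7 -9 16
-7 -2 9
-6 -9 15
-6 -3 9
-5 -9 14
-5 -4 9
-4 -9 13
-4 -8 12
-4 -7 11
-4 -6 10
-4 -5 9

Derivation:
Walk ring at distance 4 from (-8, -5, 13):
Start at center + D4*4 = (-12, -5, 17)
  hex 0: (-12, -5, 17)
  hex 1: (-11, -6, 17)
  hex 2: (-10, -7, 17)
  hex 3: (-9, -8, 17)
  hex 4: (-8, -9, 17)
  hex 5: (-7, -9, 16)
  hex 6: (-6, -9, 15)
  hex 7: (-5, -9, 14)
  hex 8: (-4, -9, 13)
  hex 9: (-4, -8, 12)
  hex 10: (-4, -7, 11)
  hex 11: (-4, -6, 10)
  hex 12: (-4, -5, 9)
  hex 13: (-5, -4, 9)
  hex 14: (-6, -3, 9)
  hex 15: (-7, -2, 9)
  hex 16: (-8, -1, 9)
  hex 17: (-9, -1, 10)
  hex 18: (-10, -1, 11)
  hex 19: (-11, -1, 12)
  hex 20: (-12, -1, 13)
  hex 21: (-12, -2, 14)
  hex 22: (-12, -3, 15)
  hex 23: (-12, -4, 16)
Sorted: 24 hexes.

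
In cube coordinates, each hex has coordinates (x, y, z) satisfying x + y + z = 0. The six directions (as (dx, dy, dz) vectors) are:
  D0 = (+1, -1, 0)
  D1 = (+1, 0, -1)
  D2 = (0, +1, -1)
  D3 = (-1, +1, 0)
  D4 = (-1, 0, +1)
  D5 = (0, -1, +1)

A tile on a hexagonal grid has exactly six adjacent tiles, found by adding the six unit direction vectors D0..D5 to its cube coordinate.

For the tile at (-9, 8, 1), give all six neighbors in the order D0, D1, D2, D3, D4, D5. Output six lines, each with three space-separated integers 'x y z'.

Answer: -8 7 1
-8 8 0
-9 9 0
-10 9 1
-10 8 2
-9 7 2

Derivation:
Center: (-9, 8, 1). Add each direction:
  D0: (-9, 8, 1) + (1, -1, 0) = (-8, 7, 1)
  D1: (-9, 8, 1) + (1, 0, -1) = (-8, 8, 0)
  D2: (-9, 8, 1) + (0, 1, -1) = (-9, 9, 0)
  D3: (-9, 8, 1) + (-1, 1, 0) = (-10, 9, 1)
  D4: (-9, 8, 1) + (-1, 0, 1) = (-10, 8, 2)
  D5: (-9, 8, 1) + (0, -1, 1) = (-9, 7, 2)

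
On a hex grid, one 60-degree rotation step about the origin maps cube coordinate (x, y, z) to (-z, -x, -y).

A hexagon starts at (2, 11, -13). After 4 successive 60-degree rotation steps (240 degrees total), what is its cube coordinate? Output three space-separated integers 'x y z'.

Answer: -13 2 11

Derivation:
Start: (2, 11, -13)
Step 1: (2, 11, -13) -> (-(-13), -(2), -(11)) = (13, -2, -11)
Step 2: (13, -2, -11) -> (-(-11), -(13), -(-2)) = (11, -13, 2)
Step 3: (11, -13, 2) -> (-(2), -(11), -(-13)) = (-2, -11, 13)
Step 4: (-2, -11, 13) -> (-(13), -(-2), -(-11)) = (-13, 2, 11)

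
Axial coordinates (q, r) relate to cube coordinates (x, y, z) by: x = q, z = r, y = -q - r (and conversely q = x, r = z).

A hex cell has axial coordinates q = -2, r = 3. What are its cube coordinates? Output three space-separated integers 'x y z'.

x = q = -2
z = r = 3
y = -x - z = -(-2) - (3) = -1

Answer: -2 -1 3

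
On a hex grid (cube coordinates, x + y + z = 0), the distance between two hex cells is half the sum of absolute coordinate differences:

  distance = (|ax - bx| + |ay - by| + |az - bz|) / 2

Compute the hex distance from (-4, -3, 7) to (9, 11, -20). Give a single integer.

|ax - bx| = |-4 - 9| = 13
|ay - by| = |-3 - 11| = 14
|az - bz| = |7 - (-20)| = 27
distance = (13 + 14 + 27) / 2 = 54 / 2 = 27

Answer: 27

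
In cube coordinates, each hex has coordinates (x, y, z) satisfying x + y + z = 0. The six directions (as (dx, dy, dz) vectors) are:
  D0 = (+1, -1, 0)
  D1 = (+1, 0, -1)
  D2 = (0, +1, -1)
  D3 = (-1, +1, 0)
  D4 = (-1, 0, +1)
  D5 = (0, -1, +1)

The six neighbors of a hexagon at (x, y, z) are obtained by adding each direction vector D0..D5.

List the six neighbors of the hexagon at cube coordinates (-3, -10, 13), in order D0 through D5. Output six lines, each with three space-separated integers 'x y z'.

Answer: -2 -11 13
-2 -10 12
-3 -9 12
-4 -9 13
-4 -10 14
-3 -11 14

Derivation:
Center: (-3, -10, 13). Add each direction:
  D0: (-3, -10, 13) + (1, -1, 0) = (-2, -11, 13)
  D1: (-3, -10, 13) + (1, 0, -1) = (-2, -10, 12)
  D2: (-3, -10, 13) + (0, 1, -1) = (-3, -9, 12)
  D3: (-3, -10, 13) + (-1, 1, 0) = (-4, -9, 13)
  D4: (-3, -10, 13) + (-1, 0, 1) = (-4, -10, 14)
  D5: (-3, -10, 13) + (0, -1, 1) = (-3, -11, 14)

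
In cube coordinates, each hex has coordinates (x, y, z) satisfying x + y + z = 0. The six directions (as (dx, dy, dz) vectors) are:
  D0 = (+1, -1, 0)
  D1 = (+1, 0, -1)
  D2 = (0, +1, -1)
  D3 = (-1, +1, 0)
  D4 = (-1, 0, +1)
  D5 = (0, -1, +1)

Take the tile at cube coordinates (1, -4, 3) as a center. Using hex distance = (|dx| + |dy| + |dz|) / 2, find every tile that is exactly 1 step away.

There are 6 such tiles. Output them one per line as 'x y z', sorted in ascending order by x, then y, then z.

Walk ring at distance 1 from (1, -4, 3):
Start at center + D4*1 = (0, -4, 4)
  hex 0: (0, -4, 4)
  hex 1: (1, -5, 4)
  hex 2: (2, -5, 3)
  hex 3: (2, -4, 2)
  hex 4: (1, -3, 2)
  hex 5: (0, -3, 3)
Sorted: 6 hexes.

Answer: 0 -4 4
0 -3 3
1 -5 4
1 -3 2
2 -5 3
2 -4 2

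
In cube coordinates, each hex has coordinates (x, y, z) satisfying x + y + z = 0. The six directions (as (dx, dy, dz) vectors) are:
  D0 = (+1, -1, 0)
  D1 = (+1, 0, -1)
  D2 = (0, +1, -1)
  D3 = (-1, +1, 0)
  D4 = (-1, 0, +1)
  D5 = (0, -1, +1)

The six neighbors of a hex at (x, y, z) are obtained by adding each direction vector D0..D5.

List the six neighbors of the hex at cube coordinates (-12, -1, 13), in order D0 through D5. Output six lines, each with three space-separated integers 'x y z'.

Answer: -11 -2 13
-11 -1 12
-12 0 12
-13 0 13
-13 -1 14
-12 -2 14

Derivation:
Center: (-12, -1, 13). Add each direction:
  D0: (-12, -1, 13) + (1, -1, 0) = (-11, -2, 13)
  D1: (-12, -1, 13) + (1, 0, -1) = (-11, -1, 12)
  D2: (-12, -1, 13) + (0, 1, -1) = (-12, 0, 12)
  D3: (-12, -1, 13) + (-1, 1, 0) = (-13, 0, 13)
  D4: (-12, -1, 13) + (-1, 0, 1) = (-13, -1, 14)
  D5: (-12, -1, 13) + (0, -1, 1) = (-12, -2, 14)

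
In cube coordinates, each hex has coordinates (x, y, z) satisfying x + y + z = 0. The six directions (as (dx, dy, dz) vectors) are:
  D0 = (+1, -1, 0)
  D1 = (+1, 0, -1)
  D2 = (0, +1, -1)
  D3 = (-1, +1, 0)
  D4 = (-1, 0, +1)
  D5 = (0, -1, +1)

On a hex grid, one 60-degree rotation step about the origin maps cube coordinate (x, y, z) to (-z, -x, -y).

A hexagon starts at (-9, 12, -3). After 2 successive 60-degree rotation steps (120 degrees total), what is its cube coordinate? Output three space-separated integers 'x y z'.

Answer: 12 -3 -9

Derivation:
Start: (-9, 12, -3)
Step 1: (-9, 12, -3) -> (-(-3), -(-9), -(12)) = (3, 9, -12)
Step 2: (3, 9, -12) -> (-(-12), -(3), -(9)) = (12, -3, -9)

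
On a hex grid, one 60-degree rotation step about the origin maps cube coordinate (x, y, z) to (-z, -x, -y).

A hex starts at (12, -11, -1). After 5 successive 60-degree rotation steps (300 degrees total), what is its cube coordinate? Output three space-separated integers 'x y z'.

Answer: 11 1 -12

Derivation:
Start: (12, -11, -1)
Step 1: (12, -11, -1) -> (-(-1), -(12), -(-11)) = (1, -12, 11)
Step 2: (1, -12, 11) -> (-(11), -(1), -(-12)) = (-11, -1, 12)
Step 3: (-11, -1, 12) -> (-(12), -(-11), -(-1)) = (-12, 11, 1)
Step 4: (-12, 11, 1) -> (-(1), -(-12), -(11)) = (-1, 12, -11)
Step 5: (-1, 12, -11) -> (-(-11), -(-1), -(12)) = (11, 1, -12)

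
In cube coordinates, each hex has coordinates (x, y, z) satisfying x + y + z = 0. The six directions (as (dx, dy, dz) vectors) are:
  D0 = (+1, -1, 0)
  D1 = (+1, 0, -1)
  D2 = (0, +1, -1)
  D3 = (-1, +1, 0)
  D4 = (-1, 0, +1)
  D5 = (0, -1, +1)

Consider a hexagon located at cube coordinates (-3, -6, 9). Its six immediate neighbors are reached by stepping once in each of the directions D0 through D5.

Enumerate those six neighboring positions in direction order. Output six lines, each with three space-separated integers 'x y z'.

Answer: -2 -7 9
-2 -6 8
-3 -5 8
-4 -5 9
-4 -6 10
-3 -7 10

Derivation:
Center: (-3, -6, 9). Add each direction:
  D0: (-3, -6, 9) + (1, -1, 0) = (-2, -7, 9)
  D1: (-3, -6, 9) + (1, 0, -1) = (-2, -6, 8)
  D2: (-3, -6, 9) + (0, 1, -1) = (-3, -5, 8)
  D3: (-3, -6, 9) + (-1, 1, 0) = (-4, -5, 9)
  D4: (-3, -6, 9) + (-1, 0, 1) = (-4, -6, 10)
  D5: (-3, -6, 9) + (0, -1, 1) = (-3, -7, 10)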